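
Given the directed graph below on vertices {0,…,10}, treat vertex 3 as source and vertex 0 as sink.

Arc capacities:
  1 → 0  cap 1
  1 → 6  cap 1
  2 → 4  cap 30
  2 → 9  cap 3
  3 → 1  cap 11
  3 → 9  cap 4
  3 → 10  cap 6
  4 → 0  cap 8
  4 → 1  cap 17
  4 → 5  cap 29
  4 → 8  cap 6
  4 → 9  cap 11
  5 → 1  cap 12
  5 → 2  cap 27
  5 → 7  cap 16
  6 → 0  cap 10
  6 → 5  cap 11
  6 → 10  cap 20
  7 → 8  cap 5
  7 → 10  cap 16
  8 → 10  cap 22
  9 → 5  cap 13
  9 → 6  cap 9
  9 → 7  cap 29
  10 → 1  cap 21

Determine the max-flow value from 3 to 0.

augment #1: 3→1→0 bottleneck 1, total now 1
augment #2: 3→1→6→0 bottleneck 1, total now 2
augment #3: 3→9→6→0 bottleneck 4, total now 6

Maximum flow value: 6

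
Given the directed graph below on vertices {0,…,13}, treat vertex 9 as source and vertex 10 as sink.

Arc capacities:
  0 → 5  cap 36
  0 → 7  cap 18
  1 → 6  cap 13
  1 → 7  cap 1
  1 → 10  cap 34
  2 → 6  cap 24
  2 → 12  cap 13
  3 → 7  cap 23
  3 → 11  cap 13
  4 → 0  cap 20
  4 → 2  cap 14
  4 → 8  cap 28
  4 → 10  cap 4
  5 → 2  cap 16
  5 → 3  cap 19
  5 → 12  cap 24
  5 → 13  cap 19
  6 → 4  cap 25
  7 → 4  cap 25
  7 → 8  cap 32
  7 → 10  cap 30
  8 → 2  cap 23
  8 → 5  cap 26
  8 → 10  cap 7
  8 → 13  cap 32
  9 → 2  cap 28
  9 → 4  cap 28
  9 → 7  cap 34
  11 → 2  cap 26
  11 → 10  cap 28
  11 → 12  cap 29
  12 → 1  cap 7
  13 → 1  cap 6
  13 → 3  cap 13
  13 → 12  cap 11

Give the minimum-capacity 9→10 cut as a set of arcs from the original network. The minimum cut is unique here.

augment #1: 9→4→10 push 4
augment #2: 9→7→10 push 30
augment #3: 9→4→8→10 push 7
augment #4: 9→2→12→1→10 push 7
augment #5: 9→4→8→13→1→10 push 6
augment #6: 9→4→0→5→3→11→10 push 11
augment #7: 9→7→8→5→3→11→10 push 2
max flow = 67; residual-reachable set from 9 gives S-side
cut edges (S→T): {(3,11), (4,10), (7,10), (8,10), (12,1), (13,1)} total cap 67

Min-cut arcs: {(3,11), (4,10), (7,10), (8,10), (12,1), (13,1)} (total capacity 67)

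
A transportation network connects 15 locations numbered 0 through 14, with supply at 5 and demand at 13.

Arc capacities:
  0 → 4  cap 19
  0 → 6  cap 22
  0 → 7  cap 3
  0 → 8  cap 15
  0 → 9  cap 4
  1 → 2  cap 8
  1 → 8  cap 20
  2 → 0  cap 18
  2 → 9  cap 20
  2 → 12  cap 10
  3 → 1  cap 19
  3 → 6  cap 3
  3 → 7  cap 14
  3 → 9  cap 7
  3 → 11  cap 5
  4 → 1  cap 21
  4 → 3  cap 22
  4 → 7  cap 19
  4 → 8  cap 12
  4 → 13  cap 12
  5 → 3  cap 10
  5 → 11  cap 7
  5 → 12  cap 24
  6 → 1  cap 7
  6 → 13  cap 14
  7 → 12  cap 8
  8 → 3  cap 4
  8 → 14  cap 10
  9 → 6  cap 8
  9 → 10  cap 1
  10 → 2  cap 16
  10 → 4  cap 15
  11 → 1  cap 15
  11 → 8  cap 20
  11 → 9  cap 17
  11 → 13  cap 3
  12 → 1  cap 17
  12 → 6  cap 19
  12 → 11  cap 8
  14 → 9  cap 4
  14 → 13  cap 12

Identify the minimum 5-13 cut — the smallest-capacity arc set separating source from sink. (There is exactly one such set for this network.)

augment #1: 5→11→13 push 3
augment #2: 5→3→6→13 push 3
augment #3: 5→12→6→13 push 11
augment #4: 5→11→8→14→13 push 4
augment #5: 5→3→1→8→14→13 push 6
augment #6: 5→3→9→10→4→13 push 1
augment #7: 5→12→1→2→0→4→13 push 8
max flow = 36; residual-reachable set from 5 gives S-side
cut edges (S→T): {(1,2), (6,13), (8,14), (9,10), (11,13)} total cap 36

Min-cut arcs: {(1,2), (6,13), (8,14), (9,10), (11,13)} (total capacity 36)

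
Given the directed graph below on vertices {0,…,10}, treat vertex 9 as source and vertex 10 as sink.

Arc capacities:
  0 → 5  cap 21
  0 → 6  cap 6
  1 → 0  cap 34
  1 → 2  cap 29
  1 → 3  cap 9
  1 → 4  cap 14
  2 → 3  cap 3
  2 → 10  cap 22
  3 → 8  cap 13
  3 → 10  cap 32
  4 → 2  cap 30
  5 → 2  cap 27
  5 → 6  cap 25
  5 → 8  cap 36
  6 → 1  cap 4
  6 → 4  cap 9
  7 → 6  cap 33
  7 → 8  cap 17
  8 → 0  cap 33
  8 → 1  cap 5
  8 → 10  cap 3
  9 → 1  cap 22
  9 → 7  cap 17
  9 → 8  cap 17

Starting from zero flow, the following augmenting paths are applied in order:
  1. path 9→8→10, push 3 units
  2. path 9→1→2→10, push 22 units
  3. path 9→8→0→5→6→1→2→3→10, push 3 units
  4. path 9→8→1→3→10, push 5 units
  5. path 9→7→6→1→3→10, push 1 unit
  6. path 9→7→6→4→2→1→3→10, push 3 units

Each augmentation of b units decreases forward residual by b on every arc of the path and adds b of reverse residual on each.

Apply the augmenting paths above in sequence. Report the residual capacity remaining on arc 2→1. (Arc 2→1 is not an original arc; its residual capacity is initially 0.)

Residual capacity of (2,1): 22

after path 1 (9→8→10, push 3): res(2,1)=0
after path 2 (9→1→2→10, push 22): res(2,1)=22
after path 3 (9→8→0→5→6→1→2→3→10, push 3): res(2,1)=25
after path 4 (9→8→1→3→10, push 5): res(2,1)=25
after path 5 (9→7→6→1→3→10, push 1): res(2,1)=25
after path 6 (9→7→6→4→2→1→3→10, push 3): res(2,1)=22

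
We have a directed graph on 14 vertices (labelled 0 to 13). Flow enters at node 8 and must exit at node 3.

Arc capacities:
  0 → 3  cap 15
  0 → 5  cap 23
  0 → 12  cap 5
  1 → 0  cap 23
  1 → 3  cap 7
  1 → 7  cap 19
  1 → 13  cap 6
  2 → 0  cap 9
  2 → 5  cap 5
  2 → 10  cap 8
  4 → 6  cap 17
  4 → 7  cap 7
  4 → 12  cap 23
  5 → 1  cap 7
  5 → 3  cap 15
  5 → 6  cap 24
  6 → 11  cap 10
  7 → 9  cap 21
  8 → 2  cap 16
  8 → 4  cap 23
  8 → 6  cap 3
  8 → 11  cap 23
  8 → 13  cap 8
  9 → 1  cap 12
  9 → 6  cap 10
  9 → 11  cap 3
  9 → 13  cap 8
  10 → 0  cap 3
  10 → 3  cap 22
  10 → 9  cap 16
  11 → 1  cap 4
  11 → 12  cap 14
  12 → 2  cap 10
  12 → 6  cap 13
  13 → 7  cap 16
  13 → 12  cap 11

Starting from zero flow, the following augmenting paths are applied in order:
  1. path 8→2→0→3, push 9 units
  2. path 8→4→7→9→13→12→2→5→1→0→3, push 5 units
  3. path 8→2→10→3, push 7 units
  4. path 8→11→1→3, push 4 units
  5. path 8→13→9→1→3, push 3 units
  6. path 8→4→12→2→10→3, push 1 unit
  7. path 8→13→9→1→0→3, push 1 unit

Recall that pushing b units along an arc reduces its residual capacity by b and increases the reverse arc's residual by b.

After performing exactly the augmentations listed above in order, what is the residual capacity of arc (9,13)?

Residual capacity of (9,13): 7

after path 1 (8→2→0→3, push 9): res(9,13)=8
after path 2 (8→4→7→9→13→12→2→5→1→0→3, push 5): res(9,13)=3
after path 3 (8→2→10→3, push 7): res(9,13)=3
after path 4 (8→11→1→3, push 4): res(9,13)=3
after path 5 (8→13→9→1→3, push 3): res(9,13)=6
after path 6 (8→4→12→2→10→3, push 1): res(9,13)=6
after path 7 (8→13→9→1→0→3, push 1): res(9,13)=7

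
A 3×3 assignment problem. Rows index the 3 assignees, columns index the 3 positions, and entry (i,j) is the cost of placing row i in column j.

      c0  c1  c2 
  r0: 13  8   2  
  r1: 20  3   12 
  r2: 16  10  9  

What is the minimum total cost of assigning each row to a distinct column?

optimal assignment: row0→col2 (cost 2), row1→col1 (cost 3), row2→col0 (cost 16)
total = 2 + 3 + 16 = 21

Minimum assignment cost: 21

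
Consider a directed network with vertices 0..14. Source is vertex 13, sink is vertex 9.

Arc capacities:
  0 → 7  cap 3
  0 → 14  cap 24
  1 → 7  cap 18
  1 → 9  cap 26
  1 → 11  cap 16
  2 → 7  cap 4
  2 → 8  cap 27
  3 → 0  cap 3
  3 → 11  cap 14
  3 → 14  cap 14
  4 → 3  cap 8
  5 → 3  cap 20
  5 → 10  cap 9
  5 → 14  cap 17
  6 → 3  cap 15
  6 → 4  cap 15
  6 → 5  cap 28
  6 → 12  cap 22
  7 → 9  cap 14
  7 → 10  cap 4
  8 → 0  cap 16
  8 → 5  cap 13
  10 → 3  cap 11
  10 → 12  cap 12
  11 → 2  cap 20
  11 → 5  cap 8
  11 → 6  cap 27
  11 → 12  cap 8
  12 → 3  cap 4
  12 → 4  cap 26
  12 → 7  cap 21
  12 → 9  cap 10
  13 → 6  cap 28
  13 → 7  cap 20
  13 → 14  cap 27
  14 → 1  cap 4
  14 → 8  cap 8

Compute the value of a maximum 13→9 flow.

Maximum flow value: 28

augment #1: 13→7→9 bottleneck 14, total now 14
augment #2: 13→6→12→9 bottleneck 10, total now 24
augment #3: 13→14→1→9 bottleneck 4, total now 28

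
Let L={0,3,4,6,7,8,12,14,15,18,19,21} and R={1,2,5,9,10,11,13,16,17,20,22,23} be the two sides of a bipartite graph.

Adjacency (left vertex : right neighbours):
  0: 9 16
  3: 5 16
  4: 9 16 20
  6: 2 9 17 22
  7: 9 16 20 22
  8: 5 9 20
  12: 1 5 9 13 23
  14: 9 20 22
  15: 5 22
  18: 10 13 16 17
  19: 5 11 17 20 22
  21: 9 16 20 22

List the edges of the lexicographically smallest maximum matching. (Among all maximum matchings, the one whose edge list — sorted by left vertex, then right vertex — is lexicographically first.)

Lex-smallest maximum matching: {(0,9), (3,5), (4,16), (6,2), (7,20), (12,1), (14,22), (18,10), (19,11)}

|M| = 9 (so the lex-smallest maximum matching has 9 edges)
process left vertices in ascending order; for each, take the smallest-labelled available neighbour that still permits 9 edges overall, or leave it unmatched if none does
lex-smallest matching: {0-9, 3-5, 4-16, 6-2, 7-20, 12-1, 14-22, 18-10, 19-11}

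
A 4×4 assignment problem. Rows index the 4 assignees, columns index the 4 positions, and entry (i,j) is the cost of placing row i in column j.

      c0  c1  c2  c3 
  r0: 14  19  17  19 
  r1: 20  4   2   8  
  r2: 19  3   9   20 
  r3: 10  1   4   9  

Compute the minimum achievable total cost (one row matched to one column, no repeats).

optimal assignment: row0→col0 (cost 14), row1→col2 (cost 2), row2→col1 (cost 3), row3→col3 (cost 9)
total = 14 + 2 + 3 + 9 = 28

Minimum assignment cost: 28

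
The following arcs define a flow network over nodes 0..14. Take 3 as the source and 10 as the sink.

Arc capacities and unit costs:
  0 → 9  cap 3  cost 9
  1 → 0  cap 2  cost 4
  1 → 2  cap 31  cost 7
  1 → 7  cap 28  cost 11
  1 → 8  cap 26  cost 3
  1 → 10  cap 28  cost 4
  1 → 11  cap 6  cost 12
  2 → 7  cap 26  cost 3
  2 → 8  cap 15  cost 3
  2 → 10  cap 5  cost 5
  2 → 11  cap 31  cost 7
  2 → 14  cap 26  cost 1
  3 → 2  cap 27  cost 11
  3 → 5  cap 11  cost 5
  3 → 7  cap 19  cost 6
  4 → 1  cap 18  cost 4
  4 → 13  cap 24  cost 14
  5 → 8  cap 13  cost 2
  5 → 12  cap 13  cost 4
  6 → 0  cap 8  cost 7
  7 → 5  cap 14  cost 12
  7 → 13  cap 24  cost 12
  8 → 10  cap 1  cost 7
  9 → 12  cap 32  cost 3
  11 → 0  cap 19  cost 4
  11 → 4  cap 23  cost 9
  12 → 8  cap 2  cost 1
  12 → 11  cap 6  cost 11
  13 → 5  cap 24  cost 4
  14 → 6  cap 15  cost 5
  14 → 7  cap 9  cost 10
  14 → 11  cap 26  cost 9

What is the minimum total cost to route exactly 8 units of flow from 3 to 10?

Minimum cost for 8 units: 164

shortest-cost path #1: 3→5→8→10 push 1 @ unit cost 14 (adds 14)
shortest-cost path #2: 3→2→10 push 5 @ unit cost 16 (adds 80)
shortest-cost path #3: 3→2→11→4→1→10 push 2 @ unit cost 35 (adds 70)
total cost = 164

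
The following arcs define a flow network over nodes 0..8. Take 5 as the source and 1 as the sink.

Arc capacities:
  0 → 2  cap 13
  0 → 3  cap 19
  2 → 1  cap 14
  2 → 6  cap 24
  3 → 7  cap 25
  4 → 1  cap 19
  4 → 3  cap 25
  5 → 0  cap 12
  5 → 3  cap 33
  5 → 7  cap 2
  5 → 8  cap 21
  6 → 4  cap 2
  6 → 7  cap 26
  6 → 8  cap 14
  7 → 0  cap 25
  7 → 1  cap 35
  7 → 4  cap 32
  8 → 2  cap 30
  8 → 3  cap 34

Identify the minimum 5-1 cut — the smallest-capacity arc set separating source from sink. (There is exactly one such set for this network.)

Min-cut arcs: {(3,7), (5,0), (5,7), (5,8)} (total capacity 60)

augment #1: 5→7→1 push 2
augment #2: 5→0→2→1 push 12
augment #3: 5→3→7→1 push 25
augment #4: 5→8→2→1 push 2
augment #5: 5→8→2→6→4→1 push 2
augment #6: 5→8→2→6→7→1 push 8
augment #7: 5→8→2→6→7→4→1 push 9
max flow = 60; residual-reachable set from 5 gives S-side
cut edges (S→T): {(3,7), (5,0), (5,7), (5,8)} total cap 60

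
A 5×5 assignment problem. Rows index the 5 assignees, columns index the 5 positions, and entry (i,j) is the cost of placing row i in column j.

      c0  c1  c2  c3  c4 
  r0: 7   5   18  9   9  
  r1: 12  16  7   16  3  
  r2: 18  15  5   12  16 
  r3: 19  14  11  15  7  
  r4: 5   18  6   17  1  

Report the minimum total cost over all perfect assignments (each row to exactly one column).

optimal assignment: row0→col1 (cost 5), row1→col4 (cost 3), row2→col2 (cost 5), row3→col3 (cost 15), row4→col0 (cost 5)
total = 5 + 3 + 5 + 15 + 5 = 33

Minimum assignment cost: 33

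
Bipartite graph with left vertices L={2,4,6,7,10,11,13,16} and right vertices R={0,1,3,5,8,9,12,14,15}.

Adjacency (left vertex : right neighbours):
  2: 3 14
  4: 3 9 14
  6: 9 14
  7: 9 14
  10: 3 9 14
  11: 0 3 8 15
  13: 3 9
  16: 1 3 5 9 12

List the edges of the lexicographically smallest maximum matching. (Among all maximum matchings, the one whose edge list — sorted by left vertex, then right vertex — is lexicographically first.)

Lex-smallest maximum matching: {(2,3), (4,9), (6,14), (11,0), (16,1)}

|M| = 5 (so the lex-smallest maximum matching has 5 edges)
process left vertices in ascending order; for each, take the smallest-labelled available neighbour that still permits 5 edges overall, or leave it unmatched if none does
lex-smallest matching: {2-3, 4-9, 6-14, 11-0, 16-1}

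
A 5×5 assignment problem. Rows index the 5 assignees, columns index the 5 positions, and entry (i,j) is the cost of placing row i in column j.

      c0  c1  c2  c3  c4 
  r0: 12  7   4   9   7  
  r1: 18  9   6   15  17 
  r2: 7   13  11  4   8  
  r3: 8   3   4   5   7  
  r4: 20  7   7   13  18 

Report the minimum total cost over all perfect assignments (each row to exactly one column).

one of 2 optimal assignments: row0→col4 (cost 7), row1→col2 (cost 6), row2→col0 (cost 7), row3→col3 (cost 5), row4→col1 (cost 7)
total = 7 + 6 + 7 + 5 + 7 = 32

Minimum assignment cost: 32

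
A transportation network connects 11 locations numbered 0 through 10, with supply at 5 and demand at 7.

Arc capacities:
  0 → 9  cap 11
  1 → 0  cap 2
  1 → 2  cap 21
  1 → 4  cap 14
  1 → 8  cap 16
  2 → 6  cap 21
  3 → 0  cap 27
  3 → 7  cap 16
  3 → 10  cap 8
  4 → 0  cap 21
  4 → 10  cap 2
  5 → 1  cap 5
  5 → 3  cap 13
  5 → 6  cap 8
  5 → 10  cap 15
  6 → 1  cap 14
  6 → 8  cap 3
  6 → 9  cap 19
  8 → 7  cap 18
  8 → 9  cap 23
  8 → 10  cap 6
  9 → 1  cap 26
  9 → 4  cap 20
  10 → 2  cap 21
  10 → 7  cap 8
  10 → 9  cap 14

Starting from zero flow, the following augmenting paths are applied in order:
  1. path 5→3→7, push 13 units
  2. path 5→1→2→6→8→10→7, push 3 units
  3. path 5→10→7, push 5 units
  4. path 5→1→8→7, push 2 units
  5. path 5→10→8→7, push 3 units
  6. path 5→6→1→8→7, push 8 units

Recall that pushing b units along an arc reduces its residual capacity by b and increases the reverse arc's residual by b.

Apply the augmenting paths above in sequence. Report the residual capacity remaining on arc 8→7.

Residual capacity of (8,7): 5

after path 1 (5→3→7, push 13): res(8,7)=18
after path 2 (5→1→2→6→8→10→7, push 3): res(8,7)=18
after path 3 (5→10→7, push 5): res(8,7)=18
after path 4 (5→1→8→7, push 2): res(8,7)=16
after path 5 (5→10→8→7, push 3): res(8,7)=13
after path 6 (5→6→1→8→7, push 8): res(8,7)=5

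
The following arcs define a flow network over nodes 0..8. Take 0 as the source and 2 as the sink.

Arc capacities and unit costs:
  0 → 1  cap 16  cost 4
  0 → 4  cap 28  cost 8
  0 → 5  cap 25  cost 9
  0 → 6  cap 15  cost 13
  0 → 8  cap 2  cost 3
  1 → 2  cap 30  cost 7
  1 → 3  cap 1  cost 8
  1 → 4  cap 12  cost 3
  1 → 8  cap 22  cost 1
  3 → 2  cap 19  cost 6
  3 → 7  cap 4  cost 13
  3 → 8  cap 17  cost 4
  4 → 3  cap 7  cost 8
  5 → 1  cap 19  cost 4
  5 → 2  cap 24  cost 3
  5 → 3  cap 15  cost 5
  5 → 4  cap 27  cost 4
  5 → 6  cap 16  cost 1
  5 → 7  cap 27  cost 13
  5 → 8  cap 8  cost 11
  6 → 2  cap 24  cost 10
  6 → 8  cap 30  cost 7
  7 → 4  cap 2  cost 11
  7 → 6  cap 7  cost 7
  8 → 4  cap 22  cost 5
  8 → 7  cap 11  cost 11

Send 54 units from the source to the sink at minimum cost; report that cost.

shortest-cost path #1: 0→1→2 push 16 @ unit cost 11 (adds 176)
shortest-cost path #2: 0→5→2 push 24 @ unit cost 12 (adds 288)
shortest-cost path #3: 0→5→6→2 push 1 @ unit cost 20 (adds 20)
shortest-cost path #4: 0→4→3→2 push 7 @ unit cost 22 (adds 154)
shortest-cost path #5: 0→6→2 push 6 @ unit cost 23 (adds 138)
total cost = 776

Minimum cost for 54 units: 776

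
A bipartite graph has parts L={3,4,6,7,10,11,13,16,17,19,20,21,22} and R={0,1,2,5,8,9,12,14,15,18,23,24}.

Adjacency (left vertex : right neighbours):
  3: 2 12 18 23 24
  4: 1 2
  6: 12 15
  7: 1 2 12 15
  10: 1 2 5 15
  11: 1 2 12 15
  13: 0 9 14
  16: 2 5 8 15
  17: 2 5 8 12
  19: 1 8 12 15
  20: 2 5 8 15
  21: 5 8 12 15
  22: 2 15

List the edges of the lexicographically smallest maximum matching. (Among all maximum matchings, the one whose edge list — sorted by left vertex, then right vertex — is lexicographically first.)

|M| = 8 (so the lex-smallest maximum matching has 8 edges)
process left vertices in ascending order; for each, take the smallest-labelled available neighbour that still permits 8 edges overall, or leave it unmatched if none does
lex-smallest matching: {3-18, 4-1, 6-12, 7-2, 10-5, 11-15, 13-0, 16-8}

Lex-smallest maximum matching: {(3,18), (4,1), (6,12), (7,2), (10,5), (11,15), (13,0), (16,8)}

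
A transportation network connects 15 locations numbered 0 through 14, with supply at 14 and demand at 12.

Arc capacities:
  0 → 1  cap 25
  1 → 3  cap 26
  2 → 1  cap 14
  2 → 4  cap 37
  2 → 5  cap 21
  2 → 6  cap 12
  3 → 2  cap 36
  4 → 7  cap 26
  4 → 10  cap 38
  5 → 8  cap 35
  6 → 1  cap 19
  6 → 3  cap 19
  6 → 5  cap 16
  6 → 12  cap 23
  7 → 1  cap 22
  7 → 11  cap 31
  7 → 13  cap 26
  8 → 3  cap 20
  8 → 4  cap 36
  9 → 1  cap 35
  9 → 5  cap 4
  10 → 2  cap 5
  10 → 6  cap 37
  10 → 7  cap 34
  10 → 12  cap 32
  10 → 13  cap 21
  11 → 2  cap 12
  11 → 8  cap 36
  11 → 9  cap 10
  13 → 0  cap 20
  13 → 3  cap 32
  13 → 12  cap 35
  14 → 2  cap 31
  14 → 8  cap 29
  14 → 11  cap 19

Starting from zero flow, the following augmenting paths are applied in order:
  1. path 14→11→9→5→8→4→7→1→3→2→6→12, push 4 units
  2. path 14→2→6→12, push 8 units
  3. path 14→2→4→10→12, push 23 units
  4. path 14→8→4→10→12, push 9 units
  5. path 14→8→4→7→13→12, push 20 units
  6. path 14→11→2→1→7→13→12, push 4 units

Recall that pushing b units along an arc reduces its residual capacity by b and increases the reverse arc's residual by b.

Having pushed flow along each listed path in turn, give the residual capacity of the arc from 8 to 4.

Residual capacity of (8,4): 3

after path 1 (14→11→9→5→8→4→7→1→3→2→6→12, push 4): res(8,4)=32
after path 2 (14→2→6→12, push 8): res(8,4)=32
after path 3 (14→2→4→10→12, push 23): res(8,4)=32
after path 4 (14→8→4→10→12, push 9): res(8,4)=23
after path 5 (14→8→4→7→13→12, push 20): res(8,4)=3
after path 6 (14→11→2→1→7→13→12, push 4): res(8,4)=3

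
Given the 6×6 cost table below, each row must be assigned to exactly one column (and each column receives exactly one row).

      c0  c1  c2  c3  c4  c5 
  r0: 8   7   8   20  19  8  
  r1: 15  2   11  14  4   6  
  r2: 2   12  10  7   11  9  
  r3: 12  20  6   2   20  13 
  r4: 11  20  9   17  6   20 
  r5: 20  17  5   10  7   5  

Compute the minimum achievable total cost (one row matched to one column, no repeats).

one of 2 optimal assignments: row0→col2 (cost 8), row1→col1 (cost 2), row2→col0 (cost 2), row3→col3 (cost 2), row4→col4 (cost 6), row5→col5 (cost 5)
total = 8 + 2 + 2 + 2 + 6 + 5 = 25

Minimum assignment cost: 25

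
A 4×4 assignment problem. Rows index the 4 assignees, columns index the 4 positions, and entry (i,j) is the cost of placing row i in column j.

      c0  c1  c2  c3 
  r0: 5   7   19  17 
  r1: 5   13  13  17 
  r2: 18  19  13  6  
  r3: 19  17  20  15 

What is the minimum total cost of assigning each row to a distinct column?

Minimum assignment cost: 38

optimal assignment: row0→col1 (cost 7), row1→col0 (cost 5), row2→col3 (cost 6), row3→col2 (cost 20)
total = 7 + 5 + 6 + 20 = 38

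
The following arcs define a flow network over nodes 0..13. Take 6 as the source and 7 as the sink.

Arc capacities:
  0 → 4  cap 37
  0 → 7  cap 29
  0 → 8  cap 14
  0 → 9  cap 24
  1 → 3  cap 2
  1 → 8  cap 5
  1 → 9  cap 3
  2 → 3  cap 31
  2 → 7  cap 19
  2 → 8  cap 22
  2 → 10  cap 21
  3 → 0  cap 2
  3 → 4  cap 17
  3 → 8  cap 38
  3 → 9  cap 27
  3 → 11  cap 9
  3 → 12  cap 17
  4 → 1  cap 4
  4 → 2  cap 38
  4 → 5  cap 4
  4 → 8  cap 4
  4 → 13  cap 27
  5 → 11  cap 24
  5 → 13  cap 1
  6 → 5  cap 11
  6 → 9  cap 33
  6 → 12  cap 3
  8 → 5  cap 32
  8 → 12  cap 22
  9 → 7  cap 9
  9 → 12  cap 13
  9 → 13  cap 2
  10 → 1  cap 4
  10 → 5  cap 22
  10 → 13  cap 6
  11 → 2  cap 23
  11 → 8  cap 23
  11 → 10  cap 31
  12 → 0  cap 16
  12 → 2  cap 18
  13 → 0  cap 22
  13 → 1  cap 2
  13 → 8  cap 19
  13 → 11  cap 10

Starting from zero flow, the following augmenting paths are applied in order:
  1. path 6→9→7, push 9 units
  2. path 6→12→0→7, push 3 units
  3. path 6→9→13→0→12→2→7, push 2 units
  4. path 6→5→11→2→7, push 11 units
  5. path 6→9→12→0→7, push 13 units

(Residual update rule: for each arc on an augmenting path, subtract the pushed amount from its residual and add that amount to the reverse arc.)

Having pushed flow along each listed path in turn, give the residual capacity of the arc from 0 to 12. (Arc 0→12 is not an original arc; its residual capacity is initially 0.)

Residual capacity of (0,12): 14

after path 1 (6→9→7, push 9): res(0,12)=0
after path 2 (6→12→0→7, push 3): res(0,12)=3
after path 3 (6→9→13→0→12→2→7, push 2): res(0,12)=1
after path 4 (6→5→11→2→7, push 11): res(0,12)=1
after path 5 (6→9→12→0→7, push 13): res(0,12)=14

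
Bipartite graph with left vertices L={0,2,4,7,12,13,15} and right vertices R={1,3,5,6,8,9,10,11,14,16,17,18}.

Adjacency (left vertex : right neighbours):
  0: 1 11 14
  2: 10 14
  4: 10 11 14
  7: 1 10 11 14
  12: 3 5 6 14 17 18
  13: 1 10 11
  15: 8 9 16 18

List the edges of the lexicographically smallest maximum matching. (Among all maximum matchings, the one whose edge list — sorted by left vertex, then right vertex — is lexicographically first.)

|M| = 6 (so the lex-smallest maximum matching has 6 edges)
process left vertices in ascending order; for each, take the smallest-labelled available neighbour that still permits 6 edges overall, or leave it unmatched if none does
lex-smallest matching: {0-1, 2-10, 4-11, 7-14, 12-3, 15-8}

Lex-smallest maximum matching: {(0,1), (2,10), (4,11), (7,14), (12,3), (15,8)}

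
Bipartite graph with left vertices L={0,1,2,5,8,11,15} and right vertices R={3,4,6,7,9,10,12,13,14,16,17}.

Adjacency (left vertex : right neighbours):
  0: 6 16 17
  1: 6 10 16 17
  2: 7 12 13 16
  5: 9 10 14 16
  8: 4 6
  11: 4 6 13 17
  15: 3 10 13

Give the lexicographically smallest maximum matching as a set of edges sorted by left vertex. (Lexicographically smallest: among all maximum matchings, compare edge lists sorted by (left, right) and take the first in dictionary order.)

|M| = 7 (so the lex-smallest maximum matching has 7 edges)
process left vertices in ascending order; for each, take the smallest-labelled available neighbour that still permits 7 edges overall, or leave it unmatched if none does
lex-smallest matching: {0-6, 1-10, 2-7, 5-9, 8-4, 11-13, 15-3}

Lex-smallest maximum matching: {(0,6), (1,10), (2,7), (5,9), (8,4), (11,13), (15,3)}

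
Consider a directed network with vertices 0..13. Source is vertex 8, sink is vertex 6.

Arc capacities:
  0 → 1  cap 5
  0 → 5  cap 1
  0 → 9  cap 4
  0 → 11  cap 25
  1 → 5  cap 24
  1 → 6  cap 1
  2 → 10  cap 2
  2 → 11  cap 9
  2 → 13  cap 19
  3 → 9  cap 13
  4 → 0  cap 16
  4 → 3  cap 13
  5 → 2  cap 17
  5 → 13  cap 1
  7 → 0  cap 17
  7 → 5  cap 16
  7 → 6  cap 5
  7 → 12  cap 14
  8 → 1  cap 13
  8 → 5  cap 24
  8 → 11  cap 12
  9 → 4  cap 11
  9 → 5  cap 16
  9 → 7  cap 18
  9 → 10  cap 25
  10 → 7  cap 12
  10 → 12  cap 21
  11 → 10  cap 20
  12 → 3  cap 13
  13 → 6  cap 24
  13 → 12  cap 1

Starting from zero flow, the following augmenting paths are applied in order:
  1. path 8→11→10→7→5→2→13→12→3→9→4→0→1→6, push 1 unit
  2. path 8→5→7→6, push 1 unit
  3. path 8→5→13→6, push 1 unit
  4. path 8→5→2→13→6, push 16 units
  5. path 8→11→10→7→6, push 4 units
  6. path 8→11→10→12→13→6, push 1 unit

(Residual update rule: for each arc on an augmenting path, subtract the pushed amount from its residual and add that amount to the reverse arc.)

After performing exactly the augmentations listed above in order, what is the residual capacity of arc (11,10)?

after path 1 (8→11→10→7→5→2→13→12→3→9→4→0→1→6, push 1): res(11,10)=19
after path 2 (8→5→7→6, push 1): res(11,10)=19
after path 3 (8→5→13→6, push 1): res(11,10)=19
after path 4 (8→5→2→13→6, push 16): res(11,10)=19
after path 5 (8→11→10→7→6, push 4): res(11,10)=15
after path 6 (8→11→10→12→13→6, push 1): res(11,10)=14

Residual capacity of (11,10): 14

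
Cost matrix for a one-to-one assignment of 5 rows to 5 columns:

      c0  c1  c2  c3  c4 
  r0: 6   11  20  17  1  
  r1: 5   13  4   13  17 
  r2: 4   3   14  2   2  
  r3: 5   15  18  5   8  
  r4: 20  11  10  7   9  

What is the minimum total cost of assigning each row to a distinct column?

optimal assignment: row0→col4 (cost 1), row1→col2 (cost 4), row2→col1 (cost 3), row3→col0 (cost 5), row4→col3 (cost 7)
total = 1 + 4 + 3 + 5 + 7 = 20

Minimum assignment cost: 20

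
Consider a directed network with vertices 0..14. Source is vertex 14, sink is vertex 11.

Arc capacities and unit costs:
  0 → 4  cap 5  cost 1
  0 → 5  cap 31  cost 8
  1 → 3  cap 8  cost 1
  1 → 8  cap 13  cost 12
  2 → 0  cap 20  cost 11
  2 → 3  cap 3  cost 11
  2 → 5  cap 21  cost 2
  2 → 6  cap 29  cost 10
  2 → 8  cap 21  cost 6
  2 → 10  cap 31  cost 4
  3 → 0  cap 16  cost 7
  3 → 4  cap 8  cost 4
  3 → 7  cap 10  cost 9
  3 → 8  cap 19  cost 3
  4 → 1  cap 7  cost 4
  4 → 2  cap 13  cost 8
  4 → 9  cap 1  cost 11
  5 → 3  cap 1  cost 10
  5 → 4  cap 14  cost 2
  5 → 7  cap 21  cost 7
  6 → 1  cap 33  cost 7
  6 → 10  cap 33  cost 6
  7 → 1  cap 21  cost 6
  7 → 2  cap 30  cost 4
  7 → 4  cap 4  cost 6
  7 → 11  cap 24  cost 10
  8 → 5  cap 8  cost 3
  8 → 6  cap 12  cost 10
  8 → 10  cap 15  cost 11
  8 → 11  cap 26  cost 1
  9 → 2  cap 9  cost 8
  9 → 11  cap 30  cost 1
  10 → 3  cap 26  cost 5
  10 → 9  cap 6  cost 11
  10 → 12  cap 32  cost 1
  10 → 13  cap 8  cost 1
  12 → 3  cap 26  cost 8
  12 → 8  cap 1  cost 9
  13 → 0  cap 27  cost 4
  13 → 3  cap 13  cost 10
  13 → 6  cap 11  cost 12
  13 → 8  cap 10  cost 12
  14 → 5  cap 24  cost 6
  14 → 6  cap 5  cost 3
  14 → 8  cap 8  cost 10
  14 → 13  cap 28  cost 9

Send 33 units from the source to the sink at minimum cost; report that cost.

shortest-cost path #1: 14→8→11 push 8 @ unit cost 11 (adds 88)
shortest-cost path #2: 14→6→1→3→8→11 push 5 @ unit cost 15 (adds 75)
shortest-cost path #3: 14→5→4→1→3→8→11 push 3 @ unit cost 17 (adds 51)
shortest-cost path #4: 14→5→3→8→11 push 1 @ unit cost 20 (adds 20)
shortest-cost path #5: 14→5→4→9→11 push 1 @ unit cost 20 (adds 20)
shortest-cost path #6: 14→5→4→1→6→10→3→8→11 push 4 @ unit cost 20 (adds 80)
shortest-cost path #7: 14→13→8→11 push 5 @ unit cost 22 (adds 110)
shortest-cost path #8: 14→5→7→11 push 6 @ unit cost 23 (adds 138)
total cost = 582

Minimum cost for 33 units: 582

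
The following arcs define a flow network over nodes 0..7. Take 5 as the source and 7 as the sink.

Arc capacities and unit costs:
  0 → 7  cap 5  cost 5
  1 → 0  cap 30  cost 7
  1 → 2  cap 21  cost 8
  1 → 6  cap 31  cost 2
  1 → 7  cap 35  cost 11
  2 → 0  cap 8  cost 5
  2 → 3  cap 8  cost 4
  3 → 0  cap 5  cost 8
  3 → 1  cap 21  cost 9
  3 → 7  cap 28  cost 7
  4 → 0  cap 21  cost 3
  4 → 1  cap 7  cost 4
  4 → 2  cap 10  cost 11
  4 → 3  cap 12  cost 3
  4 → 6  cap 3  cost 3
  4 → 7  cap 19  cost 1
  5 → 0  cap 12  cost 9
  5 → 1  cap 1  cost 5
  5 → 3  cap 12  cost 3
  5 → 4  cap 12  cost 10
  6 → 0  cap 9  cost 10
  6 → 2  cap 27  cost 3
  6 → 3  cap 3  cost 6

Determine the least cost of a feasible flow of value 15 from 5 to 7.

shortest-cost path #1: 5→3→7 push 12 @ unit cost 10 (adds 120)
shortest-cost path #2: 5→4→7 push 3 @ unit cost 11 (adds 33)
total cost = 153

Minimum cost for 15 units: 153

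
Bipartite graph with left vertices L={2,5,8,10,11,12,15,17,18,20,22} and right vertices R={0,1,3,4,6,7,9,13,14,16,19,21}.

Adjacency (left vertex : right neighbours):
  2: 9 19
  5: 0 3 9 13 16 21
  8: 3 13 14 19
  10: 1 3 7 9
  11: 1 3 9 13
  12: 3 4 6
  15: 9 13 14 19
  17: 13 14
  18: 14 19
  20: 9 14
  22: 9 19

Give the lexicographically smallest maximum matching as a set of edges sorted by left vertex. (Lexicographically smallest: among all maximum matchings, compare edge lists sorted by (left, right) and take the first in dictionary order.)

|M| = 9 (so the lex-smallest maximum matching has 9 edges)
process left vertices in ascending order; for each, take the smallest-labelled available neighbour that still permits 9 edges overall, or leave it unmatched if none does
lex-smallest matching: {2-9, 5-0, 8-3, 10-7, 11-1, 12-4, 15-13, 17-14, 18-19}

Lex-smallest maximum matching: {(2,9), (5,0), (8,3), (10,7), (11,1), (12,4), (15,13), (17,14), (18,19)}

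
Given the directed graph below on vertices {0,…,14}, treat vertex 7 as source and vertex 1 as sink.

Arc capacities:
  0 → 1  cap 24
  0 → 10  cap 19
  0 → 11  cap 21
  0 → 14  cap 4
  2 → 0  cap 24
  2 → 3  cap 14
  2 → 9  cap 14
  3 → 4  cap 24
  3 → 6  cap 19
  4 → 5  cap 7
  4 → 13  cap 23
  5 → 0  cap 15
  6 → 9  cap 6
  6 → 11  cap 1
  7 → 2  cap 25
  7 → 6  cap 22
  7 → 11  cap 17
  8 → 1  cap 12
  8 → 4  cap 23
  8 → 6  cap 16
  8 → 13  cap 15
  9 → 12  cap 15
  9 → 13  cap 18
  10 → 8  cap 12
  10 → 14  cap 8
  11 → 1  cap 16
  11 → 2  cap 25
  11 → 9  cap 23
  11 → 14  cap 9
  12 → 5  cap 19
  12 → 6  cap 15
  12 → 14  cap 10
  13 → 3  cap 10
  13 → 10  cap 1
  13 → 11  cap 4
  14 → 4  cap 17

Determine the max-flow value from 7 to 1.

augment #1: 7→11→1 bottleneck 16, total now 16
augment #2: 7→2→0→1 bottleneck 24, total now 40
augment #3: 7→2→9→13→10→8→1 bottleneck 1, total now 41
augment #4: 7→6→9→12→5→0→10→8→1 bottleneck 6, total now 47
augment #5: 7→11→9→12→5→0→10→8→1 bottleneck 1, total now 48
augment #6: 7→6→11→9→12→5→0→10→8→1 bottleneck 1, total now 49

Maximum flow value: 49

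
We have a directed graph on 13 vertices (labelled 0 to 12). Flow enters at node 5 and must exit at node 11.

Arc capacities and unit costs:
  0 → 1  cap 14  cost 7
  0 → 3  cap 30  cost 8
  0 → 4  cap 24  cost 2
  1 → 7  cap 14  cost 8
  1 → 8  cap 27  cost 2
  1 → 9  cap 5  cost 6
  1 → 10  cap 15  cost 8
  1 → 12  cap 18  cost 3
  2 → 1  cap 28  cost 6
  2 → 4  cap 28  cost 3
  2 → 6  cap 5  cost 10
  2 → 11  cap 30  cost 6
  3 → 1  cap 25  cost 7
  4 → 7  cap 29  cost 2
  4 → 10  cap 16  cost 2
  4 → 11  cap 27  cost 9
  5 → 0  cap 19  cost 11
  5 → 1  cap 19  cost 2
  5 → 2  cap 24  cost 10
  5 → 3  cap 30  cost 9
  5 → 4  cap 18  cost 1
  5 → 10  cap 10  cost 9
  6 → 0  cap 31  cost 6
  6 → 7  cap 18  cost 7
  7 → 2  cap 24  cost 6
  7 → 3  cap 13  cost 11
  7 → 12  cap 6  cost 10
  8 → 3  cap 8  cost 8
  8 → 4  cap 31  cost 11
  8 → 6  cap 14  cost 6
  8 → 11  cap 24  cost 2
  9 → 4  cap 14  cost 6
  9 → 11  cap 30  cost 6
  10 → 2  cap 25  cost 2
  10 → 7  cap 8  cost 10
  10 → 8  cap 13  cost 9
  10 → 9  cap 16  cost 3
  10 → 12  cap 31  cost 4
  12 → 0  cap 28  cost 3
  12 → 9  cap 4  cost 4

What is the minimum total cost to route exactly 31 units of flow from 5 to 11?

shortest-cost path #1: 5→1→8→11 push 19 @ unit cost 6 (adds 114)
shortest-cost path #2: 5→4→11 push 12 @ unit cost 10 (adds 120)
total cost = 234

Minimum cost for 31 units: 234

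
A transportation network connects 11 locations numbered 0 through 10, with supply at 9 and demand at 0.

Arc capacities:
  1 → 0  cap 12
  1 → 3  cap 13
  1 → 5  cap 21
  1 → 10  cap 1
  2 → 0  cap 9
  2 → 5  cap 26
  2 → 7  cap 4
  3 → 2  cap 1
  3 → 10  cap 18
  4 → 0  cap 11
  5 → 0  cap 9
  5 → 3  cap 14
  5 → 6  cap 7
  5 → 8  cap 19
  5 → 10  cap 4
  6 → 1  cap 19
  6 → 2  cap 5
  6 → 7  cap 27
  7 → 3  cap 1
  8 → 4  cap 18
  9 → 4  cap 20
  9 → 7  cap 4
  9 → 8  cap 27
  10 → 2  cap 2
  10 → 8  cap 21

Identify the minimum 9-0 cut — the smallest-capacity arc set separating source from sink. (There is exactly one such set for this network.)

Min-cut arcs: {(4,0), (7,3)} (total capacity 12)

augment #1: 9→4→0 push 11
augment #2: 9→7→3→2→0 push 1
max flow = 12; residual-reachable set from 9 gives S-side
cut edges (S→T): {(4,0), (7,3)} total cap 12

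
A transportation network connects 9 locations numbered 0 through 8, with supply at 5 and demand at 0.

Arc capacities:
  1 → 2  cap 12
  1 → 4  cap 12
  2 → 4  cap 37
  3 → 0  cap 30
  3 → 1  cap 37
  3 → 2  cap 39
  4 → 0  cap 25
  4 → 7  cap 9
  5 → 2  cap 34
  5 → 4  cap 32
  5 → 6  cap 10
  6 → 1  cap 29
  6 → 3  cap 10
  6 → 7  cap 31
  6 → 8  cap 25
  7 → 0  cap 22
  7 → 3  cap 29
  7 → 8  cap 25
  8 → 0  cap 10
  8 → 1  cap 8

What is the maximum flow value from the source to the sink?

augment #1: 5→4→0 bottleneck 25, total now 25
augment #2: 5→4→7→0 bottleneck 7, total now 32
augment #3: 5→6→3→0 bottleneck 10, total now 42
augment #4: 5→2→4→7→0 bottleneck 2, total now 44

Maximum flow value: 44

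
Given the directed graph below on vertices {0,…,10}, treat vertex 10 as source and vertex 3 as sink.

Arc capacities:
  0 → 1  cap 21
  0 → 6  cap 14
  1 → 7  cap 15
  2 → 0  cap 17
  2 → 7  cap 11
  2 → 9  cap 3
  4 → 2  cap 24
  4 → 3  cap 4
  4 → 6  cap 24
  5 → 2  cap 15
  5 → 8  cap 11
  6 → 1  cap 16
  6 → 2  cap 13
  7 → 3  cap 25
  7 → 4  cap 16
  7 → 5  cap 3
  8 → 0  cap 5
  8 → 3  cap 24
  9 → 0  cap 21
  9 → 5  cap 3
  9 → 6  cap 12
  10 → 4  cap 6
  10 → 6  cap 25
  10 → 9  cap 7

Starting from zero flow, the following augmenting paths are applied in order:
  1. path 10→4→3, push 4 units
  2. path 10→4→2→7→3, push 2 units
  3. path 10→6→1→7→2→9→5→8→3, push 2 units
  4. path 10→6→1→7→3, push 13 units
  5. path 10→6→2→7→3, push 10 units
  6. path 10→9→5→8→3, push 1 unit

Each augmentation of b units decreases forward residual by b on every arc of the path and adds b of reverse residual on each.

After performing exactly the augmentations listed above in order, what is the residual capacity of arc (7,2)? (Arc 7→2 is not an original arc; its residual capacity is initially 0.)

after path 1 (10→4→3, push 4): res(7,2)=0
after path 2 (10→4→2→7→3, push 2): res(7,2)=2
after path 3 (10→6→1→7→2→9→5→8→3, push 2): res(7,2)=0
after path 4 (10→6→1→7→3, push 13): res(7,2)=0
after path 5 (10→6→2→7→3, push 10): res(7,2)=10
after path 6 (10→9→5→8→3, push 1): res(7,2)=10

Residual capacity of (7,2): 10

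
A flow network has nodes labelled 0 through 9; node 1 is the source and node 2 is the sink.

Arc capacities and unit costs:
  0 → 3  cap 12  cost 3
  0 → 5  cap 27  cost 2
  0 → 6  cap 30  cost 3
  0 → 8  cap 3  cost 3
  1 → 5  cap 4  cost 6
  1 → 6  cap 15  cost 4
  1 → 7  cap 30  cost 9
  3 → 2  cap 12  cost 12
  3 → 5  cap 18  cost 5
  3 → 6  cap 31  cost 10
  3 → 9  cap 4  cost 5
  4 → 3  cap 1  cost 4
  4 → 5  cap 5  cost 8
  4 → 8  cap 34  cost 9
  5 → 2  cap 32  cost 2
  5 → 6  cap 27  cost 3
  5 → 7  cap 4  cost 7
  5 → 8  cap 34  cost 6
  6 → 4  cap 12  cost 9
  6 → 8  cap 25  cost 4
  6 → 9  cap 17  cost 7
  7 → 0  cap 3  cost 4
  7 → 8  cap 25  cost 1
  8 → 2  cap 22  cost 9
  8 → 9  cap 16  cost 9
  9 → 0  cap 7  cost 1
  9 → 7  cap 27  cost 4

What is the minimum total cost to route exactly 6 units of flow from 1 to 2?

shortest-cost path #1: 1→5→2 push 4 @ unit cost 8 (adds 32)
shortest-cost path #2: 1→6→9→0→5→2 push 2 @ unit cost 16 (adds 32)
total cost = 64

Minimum cost for 6 units: 64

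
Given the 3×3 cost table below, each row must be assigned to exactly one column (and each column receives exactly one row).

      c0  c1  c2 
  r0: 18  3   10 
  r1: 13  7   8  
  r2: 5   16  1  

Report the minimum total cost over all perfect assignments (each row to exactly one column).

Minimum assignment cost: 16

optimal assignment: row0→col1 (cost 3), row1→col2 (cost 8), row2→col0 (cost 5)
total = 3 + 8 + 5 = 16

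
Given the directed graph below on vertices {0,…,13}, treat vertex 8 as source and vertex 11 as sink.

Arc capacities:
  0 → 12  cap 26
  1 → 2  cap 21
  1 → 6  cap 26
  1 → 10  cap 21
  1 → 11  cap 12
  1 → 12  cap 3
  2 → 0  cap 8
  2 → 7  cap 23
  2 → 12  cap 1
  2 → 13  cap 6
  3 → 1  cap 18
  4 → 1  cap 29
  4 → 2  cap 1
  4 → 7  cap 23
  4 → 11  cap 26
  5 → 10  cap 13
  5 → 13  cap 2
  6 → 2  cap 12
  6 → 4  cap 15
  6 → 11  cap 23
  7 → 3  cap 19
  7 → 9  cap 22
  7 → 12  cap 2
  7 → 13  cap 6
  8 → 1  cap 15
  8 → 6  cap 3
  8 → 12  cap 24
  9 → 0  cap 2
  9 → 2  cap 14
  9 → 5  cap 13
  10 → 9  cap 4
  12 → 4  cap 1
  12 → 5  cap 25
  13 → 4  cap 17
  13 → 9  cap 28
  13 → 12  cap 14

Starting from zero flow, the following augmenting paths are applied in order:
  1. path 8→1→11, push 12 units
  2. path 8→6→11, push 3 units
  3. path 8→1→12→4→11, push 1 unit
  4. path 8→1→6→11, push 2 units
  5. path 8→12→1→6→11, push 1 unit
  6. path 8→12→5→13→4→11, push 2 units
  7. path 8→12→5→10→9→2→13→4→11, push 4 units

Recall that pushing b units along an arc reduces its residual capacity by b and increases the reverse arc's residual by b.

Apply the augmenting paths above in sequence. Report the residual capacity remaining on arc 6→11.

after path 1 (8→1→11, push 12): res(6,11)=23
after path 2 (8→6→11, push 3): res(6,11)=20
after path 3 (8→1→12→4→11, push 1): res(6,11)=20
after path 4 (8→1→6→11, push 2): res(6,11)=18
after path 5 (8→12→1→6→11, push 1): res(6,11)=17
after path 6 (8→12→5→13→4→11, push 2): res(6,11)=17
after path 7 (8→12→5→10→9→2→13→4→11, push 4): res(6,11)=17

Residual capacity of (6,11): 17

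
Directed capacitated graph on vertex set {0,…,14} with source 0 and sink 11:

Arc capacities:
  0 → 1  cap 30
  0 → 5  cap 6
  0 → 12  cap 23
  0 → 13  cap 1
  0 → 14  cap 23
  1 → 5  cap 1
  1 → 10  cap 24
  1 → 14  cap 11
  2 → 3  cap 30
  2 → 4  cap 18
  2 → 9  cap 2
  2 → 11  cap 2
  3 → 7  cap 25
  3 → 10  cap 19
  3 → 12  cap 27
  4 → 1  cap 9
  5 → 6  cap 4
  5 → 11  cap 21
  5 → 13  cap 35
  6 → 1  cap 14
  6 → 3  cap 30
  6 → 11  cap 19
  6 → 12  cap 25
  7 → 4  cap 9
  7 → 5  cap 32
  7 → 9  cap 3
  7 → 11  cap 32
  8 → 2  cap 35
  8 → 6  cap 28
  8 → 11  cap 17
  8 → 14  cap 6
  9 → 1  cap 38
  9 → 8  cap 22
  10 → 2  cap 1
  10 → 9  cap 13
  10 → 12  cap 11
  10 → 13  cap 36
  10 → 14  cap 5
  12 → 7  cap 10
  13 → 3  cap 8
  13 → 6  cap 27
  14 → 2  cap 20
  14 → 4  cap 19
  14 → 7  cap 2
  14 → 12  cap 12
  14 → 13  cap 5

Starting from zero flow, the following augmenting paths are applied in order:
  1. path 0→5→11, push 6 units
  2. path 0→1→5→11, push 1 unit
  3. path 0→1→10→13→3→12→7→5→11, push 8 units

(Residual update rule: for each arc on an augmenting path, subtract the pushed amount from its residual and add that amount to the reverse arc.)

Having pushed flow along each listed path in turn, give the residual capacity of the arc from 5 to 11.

Residual capacity of (5,11): 6

after path 1 (0→5→11, push 6): res(5,11)=15
after path 2 (0→1→5→11, push 1): res(5,11)=14
after path 3 (0→1→10→13→3→12→7→5→11, push 8): res(5,11)=6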